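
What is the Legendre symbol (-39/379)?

Reduce the numerator: -39 ≡ 340 (mod 379), so (-39/379) = (340/379).
Factor out 2: 340 = 2^2·85. Since 379 ≡ 3 (mod 8), (2/379) = -1, and (2/379)^2 = +1. Now have (85/379).
85 ≡ 1 (mod 4), so quadratic reciprocity gives (85/379) = (379/85). Reduce: 379 ≡ 39 (mod 85). Now have (39/85).
85 ≡ 1 (mod 4), so quadratic reciprocity gives (39/85) = (85/39). Reduce: 85 ≡ 7 (mod 39). Now have (7/39).
Both 7 ≡ 3 and 39 ≡ 3 (mod 4), so reciprocity gives (7/39) = -(39/7). Reduce: 39 ≡ 4 (mod 7). Now have -(4/7).
Factor out 2: 4 = 2^2. Since 7 ≡ 7 (mod 8), (2/7) = +1, and (2/7)^2 = +1. Now have -(1/7).
(1/7) = 1. Collecting the sign factors: -1.

-1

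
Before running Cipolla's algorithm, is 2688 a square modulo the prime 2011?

Reduce the numerator: 2688 ≡ 677 (mod 2011), so (2688/2011) = (677/2011).
677 ≡ 1 (mod 4), so quadratic reciprocity gives (677/2011) = (2011/677). Reduce: 2011 ≡ 657 (mod 677). Now have (657/677).
657 ≡ 1 (mod 4), so quadratic reciprocity gives (657/677) = (677/657). Reduce: 677 ≡ 20 (mod 657). Now have (20/657).
Factor out 2: 20 = 2^2·5. Since 657 ≡ 1 (mod 8), (2/657) = +1, and (2/657)^2 = +1. Now have (5/657).
5 ≡ 1 (mod 4), so quadratic reciprocity gives (5/657) = (657/5). Reduce: 657 ≡ 2 (mod 5). Now have (2/5).
Factor out 2: 2 = 2. Since 5 ≡ 5 (mod 8), (2/5) = -1. Now have -(1/5).
(1/5) = 1. Collecting the sign factors: -1.
(2688/2011) = -1, and 2011 is prime, so 2688 is not a quadratic residue mod 2011.

no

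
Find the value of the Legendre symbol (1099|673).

Reduce the numerator: 1099 ≡ 426 (mod 673), so (1099|673) = (426|673).
Factor out 2: 426 = 2·213. Since 673 ≡ 1 (mod 8), (2|673) = +1. Now have (213|673).
213 ≡ 1 (mod 4), so quadratic reciprocity gives (213|673) = (673|213). Reduce: 673 ≡ 34 (mod 213). Now have (34|213).
Factor out 2: 34 = 2·17. Since 213 ≡ 5 (mod 8), (2|213) = -1. Now have -(17|213).
17 ≡ 1 (mod 4), so quadratic reciprocity gives (17|213) = (213|17). Reduce: 213 ≡ 9 (mod 17). Now have -(9|17).
9 ≡ 1 (mod 4), so quadratic reciprocity gives (9|17) = (17|9). Reduce: 17 ≡ 8 (mod 9). Now have -(8|9).
Factor out 2: 8 = 2^3. Since 9 ≡ 1 (mod 8), (2|9) = +1, and (2|9)^3 = +1. Now have -(1|9).
(1|9) = 1. Collecting the sign factors: -1.

-1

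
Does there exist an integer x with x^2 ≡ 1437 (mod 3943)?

no

(1437/3943)
  = (3943/1437)    [QR: 1437 ≡ 1 mod 4, sign kept]
  = (1069/1437)    [3943 ≡ 1069 mod 1437]
  = (1437/1069)    [QR: 1069 ≡ 1 mod 4, sign kept]
  = (368/1069)    [1437 ≡ 368 mod 1069]
  = (23/1069)    [1069 ≡ 5 mod 8 ⇒ (2/1069)^4 = +1]
  = (1069/23)    [QR: 1069 ≡ 1 mod 4, sign kept]
  = (11/23)    [1069 ≡ 11 mod 23]
  = -(23/11)    [QR: both ≡ 3 mod 4, sign flips]
  = -(1/11)    [23 ≡ 1 mod 11]
  = -1    [(1/11) = 1]
(1437/3943) = -1, and 3943 is prime, so 1437 is not a quadratic residue mod 3943.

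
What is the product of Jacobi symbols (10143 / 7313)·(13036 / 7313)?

By multiplicativity, (10143·13036 / 7313) = (10143 / 7313)·(13036 / 7313).
First factor (10143 / 7313):
Reduce the numerator: 10143 ≡ 2830 (mod 7313), so (10143 / 7313) = (2830 / 7313).
Factor out 2: 2830 = 2·1415. Since 7313 ≡ 1 (mod 8), (2 / 7313) = +1. Now have (1415 / 7313).
7313 ≡ 1 (mod 4), so quadratic reciprocity gives (1415 / 7313) = (7313 / 1415). Reduce: 7313 ≡ 238 (mod 1415). Now have (238 / 1415).
Factor out 2: 238 = 2·119. Since 1415 ≡ 7 (mod 8), (2 / 1415) = +1. Now have (119 / 1415).
Both 119 ≡ 3 and 1415 ≡ 3 (mod 4), so reciprocity gives (119 / 1415) = -(1415 / 119). Reduce: 1415 ≡ 106 (mod 119). Now have -(106 / 119).
Factor out 2: 106 = 2·53. Since 119 ≡ 7 (mod 8), (2 / 119) = +1. Now have -(53 / 119).
53 ≡ 1 (mod 4), so quadratic reciprocity gives (53 / 119) = (119 / 53). Reduce: 119 ≡ 13 (mod 53). Now have -(13 / 53).
13 ≡ 1 (mod 4), so quadratic reciprocity gives (13 / 53) = (53 / 13). Reduce: 53 ≡ 1 (mod 13). Now have -(1 / 13).
(1 / 13) = 1. Collecting the sign factors: -1.
Second factor (13036 / 7313):
Reduce the numerator: 13036 ≡ 5723 (mod 7313), so (13036 / 7313) = (5723 / 7313).
7313 ≡ 1 (mod 4), so quadratic reciprocity gives (5723 / 7313) = (7313 / 5723). Reduce: 7313 ≡ 1590 (mod 5723). Now have (1590 / 5723).
Factor out 2: 1590 = 2·795. Since 5723 ≡ 3 (mod 8), (2 / 5723) = -1. Now have -(795 / 5723).
Both 795 ≡ 3 and 5723 ≡ 3 (mod 4), so reciprocity gives (795 / 5723) = -(5723 / 795). Reduce: 5723 ≡ 158 (mod 795). Now have (158 / 795).
Factor out 2: 158 = 2·79. Since 795 ≡ 3 (mod 8), (2 / 795) = -1. Now have -(79 / 795).
Both 79 ≡ 3 and 795 ≡ 3 (mod 4), so reciprocity gives (79 / 795) = -(795 / 79). Reduce: 795 ≡ 5 (mod 79). Now have (5 / 79).
5 ≡ 1 (mod 4), so quadratic reciprocity gives (5 / 79) = (79 / 5). Reduce: 79 ≡ 4 (mod 5). Now have (4 / 5).
Factor out 2: 4 = 2^2. Since 5 ≡ 5 (mod 8), (2 / 5) = -1, and (2 / 5)^2 = +1. Now have (1 / 5).
(1 / 5) = 1. Collecting the sign factors: 1.
Product: (-1)·(1) = -1.

-1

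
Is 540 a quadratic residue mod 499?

(540/499)
  = (41/499)    [540 ≡ 41 mod 499]
  = (499/41)    [QR: 41 ≡ 1 mod 4, sign kept]
  = (7/41)    [499 ≡ 7 mod 41]
  = (41/7)    [QR: 41 ≡ 1 mod 4, sign kept]
  = (6/7)    [41 ≡ 6 mod 7]
  = (3/7)    [7 ≡ 7 mod 8 ⇒ (2/7) = +1]
  = -(7/3)    [QR: both ≡ 3 mod 4, sign flips]
  = -(1/3)    [7 ≡ 1 mod 3]
  = -1    [(1/3) = 1]
(540/499) = -1, and 499 is prime, so 540 is not a quadratic residue mod 499.

no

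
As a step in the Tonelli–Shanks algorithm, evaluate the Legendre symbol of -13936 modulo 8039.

1

Pull out -1: (-13936 / 8039) = (-1 / 8039)·(13936 / 8039). Since 8039 ≡ 3 (mod 4), (-1 / 8039) = -1. Now have -(13936 / 8039).
Reduce the numerator: 13936 ≡ 5897 (mod 8039), so (13936 / 8039) = (5897 / 8039).
5897 ≡ 1 (mod 4), so quadratic reciprocity gives (5897 / 8039) = (8039 / 5897). Reduce: 8039 ≡ 2142 (mod 5897). Now have -(2142 / 5897).
Factor out 2: 2142 = 2·1071. Since 5897 ≡ 1 (mod 8), (2 / 5897) = +1. Now have -(1071 / 5897).
5897 ≡ 1 (mod 4), so quadratic reciprocity gives (1071 / 5897) = (5897 / 1071). Reduce: 5897 ≡ 542 (mod 1071). Now have -(542 / 1071).
Factor out 2: 542 = 2·271. Since 1071 ≡ 7 (mod 8), (2 / 1071) = +1. Now have -(271 / 1071).
Both 271 ≡ 3 and 1071 ≡ 3 (mod 4), so reciprocity gives (271 / 1071) = -(1071 / 271). Reduce: 1071 ≡ 258 (mod 271). Now have (258 / 271).
Factor out 2: 258 = 2·129. Since 271 ≡ 7 (mod 8), (2 / 271) = +1. Now have (129 / 271).
129 ≡ 1 (mod 4), so quadratic reciprocity gives (129 / 271) = (271 / 129). Reduce: 271 ≡ 13 (mod 129). Now have (13 / 129).
13 ≡ 1 (mod 4), so quadratic reciprocity gives (13 / 129) = (129 / 13). Reduce: 129 ≡ 12 (mod 13). Now have (12 / 13).
Factor out 2: 12 = 2^2·3. Since 13 ≡ 5 (mod 8), (2 / 13) = -1, and (2 / 13)^2 = +1. Now have (3 / 13).
13 ≡ 1 (mod 4), so quadratic reciprocity gives (3 / 13) = (13 / 3). Reduce: 13 ≡ 1 (mod 3). Now have (1 / 3).
(1 / 3) = 1. Collecting the sign factors: 1.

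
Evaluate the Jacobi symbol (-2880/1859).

-1

(-2880/1859)
  = (838/1859)    [-2880 ≡ 838 mod 1859]
  = -(419/1859)    [1859 ≡ 3 mod 8 ⇒ (2/1859) = -1]
  = (1859/419)    [QR: both ≡ 3 mod 4, sign flips]
  = (183/419)    [1859 ≡ 183 mod 419]
  = -(419/183)    [QR: both ≡ 3 mod 4, sign flips]
  = -(53/183)    [419 ≡ 53 mod 183]
  = -(183/53)    [QR: 53 ≡ 1 mod 4, sign kept]
  = -(24/53)    [183 ≡ 24 mod 53]
  = (3/53)    [53 ≡ 5 mod 8 ⇒ (2/53)^3 = -1]
  = (53/3)    [QR: 53 ≡ 1 mod 4, sign kept]
  = (2/3)    [53 ≡ 2 mod 3]
  = -(1/3)    [3 ≡ 3 mod 8 ⇒ (2/3) = -1]
  = -1    [(1/3) = 1]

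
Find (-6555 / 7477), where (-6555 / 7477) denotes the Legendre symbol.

Reduce the numerator: -6555 ≡ 922 (mod 7477), so (-6555 / 7477) = (922 / 7477).
Factor out 2: 922 = 2·461. Since 7477 ≡ 5 (mod 8), (2 / 7477) = -1. Now have -(461 / 7477).
461 ≡ 1 (mod 4), so quadratic reciprocity gives (461 / 7477) = (7477 / 461). Reduce: 7477 ≡ 101 (mod 461). Now have -(101 / 461).
101 ≡ 1 (mod 4), so quadratic reciprocity gives (101 / 461) = (461 / 101). Reduce: 461 ≡ 57 (mod 101). Now have -(57 / 101).
57 ≡ 1 (mod 4), so quadratic reciprocity gives (57 / 101) = (101 / 57). Reduce: 101 ≡ 44 (mod 57). Now have -(44 / 57).
Factor out 2: 44 = 2^2·11. Since 57 ≡ 1 (mod 8), (2 / 57) = +1, and (2 / 57)^2 = +1. Now have -(11 / 57).
57 ≡ 1 (mod 4), so quadratic reciprocity gives (11 / 57) = (57 / 11). Reduce: 57 ≡ 2 (mod 11). Now have -(2 / 11).
Factor out 2: 2 = 2. Since 11 ≡ 3 (mod 8), (2 / 11) = -1. Now have (1 / 11).
(1 / 11) = 1. Collecting the sign factors: 1.

1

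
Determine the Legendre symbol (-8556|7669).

1

(-8556|7669)
  = (8556|7669)    [7669 ≡ 1 mod 4 ⇒ (-1|7669) = +1]
  = (887|7669)    [8556 ≡ 887 mod 7669]
  = (7669|887)    [QR: 7669 ≡ 1 mod 4, sign kept]
  = (573|887)    [7669 ≡ 573 mod 887]
  = (887|573)    [QR: 573 ≡ 1 mod 4, sign kept]
  = (314|573)    [887 ≡ 314 mod 573]
  = -(157|573)    [573 ≡ 5 mod 8 ⇒ (2|573) = -1]
  = -(573|157)    [QR: 157 ≡ 1 mod 4, sign kept]
  = -(102|157)    [573 ≡ 102 mod 157]
  = (51|157)    [157 ≡ 5 mod 8 ⇒ (2|157) = -1]
  = (157|51)    [QR: 157 ≡ 1 mod 4, sign kept]
  = (4|51)    [157 ≡ 4 mod 51]
  = (1|51)    [51 ≡ 3 mod 8 ⇒ (2|51)^2 = +1]
  = 1    [(1|51) = 1]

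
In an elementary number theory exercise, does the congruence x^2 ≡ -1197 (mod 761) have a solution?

no

(-1197/761)
  = (325/761)    [-1197 ≡ 325 mod 761]
  = (761/325)    [QR: 325 ≡ 1 mod 4, sign kept]
  = (111/325)    [761 ≡ 111 mod 325]
  = (325/111)    [QR: 325 ≡ 1 mod 4, sign kept]
  = (103/111)    [325 ≡ 103 mod 111]
  = -(111/103)    [QR: both ≡ 3 mod 4, sign flips]
  = -(8/103)    [111 ≡ 8 mod 103]
  = -(1/103)    [103 ≡ 7 mod 8 ⇒ (2/103)^3 = +1]
  = -1    [(1/103) = 1]
(-1197/761) = -1, and 761 is prime, so -1197 is not a quadratic residue mod 761.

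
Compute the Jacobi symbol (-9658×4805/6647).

-1

By multiplicativity, (-9658·4805/6647) = (-9658/6647)·(4805/6647).
First factor (-9658/6647):
Reduce the numerator: -9658 ≡ 3636 (mod 6647), so (-9658/6647) = (3636/6647).
Factor out 2: 3636 = 2^2·909. Since 6647 ≡ 7 (mod 8), (2/6647) = +1, and (2/6647)^2 = +1. Now have (909/6647).
909 ≡ 1 (mod 4), so quadratic reciprocity gives (909/6647) = (6647/909). Reduce: 6647 ≡ 284 (mod 909). Now have (284/909).
Factor out 2: 284 = 2^2·71. Since 909 ≡ 5 (mod 8), (2/909) = -1, and (2/909)^2 = +1. Now have (71/909).
909 ≡ 1 (mod 4), so quadratic reciprocity gives (71/909) = (909/71). Reduce: 909 ≡ 57 (mod 71). Now have (57/71).
57 ≡ 1 (mod 4), so quadratic reciprocity gives (57/71) = (71/57). Reduce: 71 ≡ 14 (mod 57). Now have (14/57).
Factor out 2: 14 = 2·7. Since 57 ≡ 1 (mod 8), (2/57) = +1. Now have (7/57).
57 ≡ 1 (mod 4), so quadratic reciprocity gives (7/57) = (57/7). Reduce: 57 ≡ 1 (mod 7). Now have (1/7).
(1/7) = 1. Collecting the sign factors: 1.
Second factor (4805/6647):
4805 ≡ 1 (mod 4), so quadratic reciprocity gives (4805/6647) = (6647/4805). Reduce: 6647 ≡ 1842 (mod 4805). Now have (1842/4805).
Factor out 2: 1842 = 2·921. Since 4805 ≡ 5 (mod 8), (2/4805) = -1. Now have -(921/4805).
921 ≡ 1 (mod 4), so quadratic reciprocity gives (921/4805) = (4805/921). Reduce: 4805 ≡ 200 (mod 921). Now have -(200/921).
Factor out 2: 200 = 2^3·25. Since 921 ≡ 1 (mod 8), (2/921) = +1, and (2/921)^3 = +1. Now have -(25/921).
25 ≡ 1 (mod 4), so quadratic reciprocity gives (25/921) = (921/25). Reduce: 921 ≡ 21 (mod 25). Now have -(21/25).
21 ≡ 1 (mod 4), so quadratic reciprocity gives (21/25) = (25/21). Reduce: 25 ≡ 4 (mod 21). Now have -(4/21).
Factor out 2: 4 = 2^2. Since 21 ≡ 5 (mod 8), (2/21) = -1, and (2/21)^2 = +1. Now have -(1/21).
(1/21) = 1. Collecting the sign factors: -1.
Product: (1)·(-1) = -1.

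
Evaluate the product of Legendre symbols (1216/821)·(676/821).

1

By multiplicativity, (1216·676/821) = (1216/821)·(676/821).
First factor (1216/821):
(1216/821)
  = (395/821)    [1216 ≡ 395 mod 821]
  = (821/395)    [QR: 821 ≡ 1 mod 4, sign kept]
  = (31/395)    [821 ≡ 31 mod 395]
  = -(395/31)    [QR: both ≡ 3 mod 4, sign flips]
  = -(23/31)    [395 ≡ 23 mod 31]
  = (31/23)    [QR: both ≡ 3 mod 4, sign flips]
  = (8/23)    [31 ≡ 8 mod 23]
  = (1/23)    [23 ≡ 7 mod 8 ⇒ (2/23)^3 = +1]
  = 1    [(1/23) = 1]
Second factor (676/821):
(676/821)
  = (169/821)    [821 ≡ 5 mod 8 ⇒ (2/821)^2 = +1]
  = (821/169)    [QR: 169 ≡ 1 mod 4, sign kept]
  = (145/169)    [821 ≡ 145 mod 169]
  = (169/145)    [QR: 145 ≡ 1 mod 4, sign kept]
  = (24/145)    [169 ≡ 24 mod 145]
  = (3/145)    [145 ≡ 1 mod 8 ⇒ (2/145)^3 = +1]
  = (145/3)    [QR: 145 ≡ 1 mod 4, sign kept]
  = (1/3)    [145 ≡ 1 mod 3]
  = 1    [(1/3) = 1]
Product: (1)·(1) = 1.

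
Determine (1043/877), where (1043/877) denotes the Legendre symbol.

1

Reduce the numerator: 1043 ≡ 166 (mod 877), so (1043/877) = (166/877).
Factor out 2: 166 = 2·83. Since 877 ≡ 5 (mod 8), (2/877) = -1. Now have -(83/877).
877 ≡ 1 (mod 4), so quadratic reciprocity gives (83/877) = (877/83). Reduce: 877 ≡ 47 (mod 83). Now have -(47/83).
Both 47 ≡ 3 and 83 ≡ 3 (mod 4), so reciprocity gives (47/83) = -(83/47). Reduce: 83 ≡ 36 (mod 47). Now have (36/47).
Factor out 2: 36 = 2^2·9. Since 47 ≡ 7 (mod 8), (2/47) = +1, and (2/47)^2 = +1. Now have (9/47).
9 ≡ 1 (mod 4), so quadratic reciprocity gives (9/47) = (47/9). Reduce: 47 ≡ 2 (mod 9). Now have (2/9).
Factor out 2: 2 = 2. Since 9 ≡ 1 (mod 8), (2/9) = +1. Now have (1/9).
(1/9) = 1. Collecting the sign factors: 1.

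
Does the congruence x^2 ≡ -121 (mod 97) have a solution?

(-121/97)
  = (121/97)    [97 ≡ 1 mod 4 ⇒ (-1/97) = +1]
  = (24/97)    [121 ≡ 24 mod 97]
  = (3/97)    [97 ≡ 1 mod 8 ⇒ (2/97)^3 = +1]
  = (97/3)    [QR: 97 ≡ 1 mod 4, sign kept]
  = (1/3)    [97 ≡ 1 mod 3]
  = 1    [(1/3) = 1]
(-121/97) = 1, and 97 is prime, so -121 is a quadratic residue mod 97.

yes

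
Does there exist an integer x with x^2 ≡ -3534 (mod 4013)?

yes

(-3534|4013)
  = (479|4013)    [-3534 ≡ 479 mod 4013]
  = (4013|479)    [QR: 4013 ≡ 1 mod 4, sign kept]
  = (181|479)    [4013 ≡ 181 mod 479]
  = (479|181)    [QR: 181 ≡ 1 mod 4, sign kept]
  = (117|181)    [479 ≡ 117 mod 181]
  = (181|117)    [QR: 117 ≡ 1 mod 4, sign kept]
  = (64|117)    [181 ≡ 64 mod 117]
  = (1|117)    [117 ≡ 5 mod 8 ⇒ (2|117)^6 = +1]
  = 1    [(1|117) = 1]
The Legendre symbol is 1, so x^2 ≡ -3534 (mod 4013) has solution.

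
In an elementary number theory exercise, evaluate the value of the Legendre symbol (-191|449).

1

(-191|449)
  = (191|449)    [449 ≡ 1 mod 4 ⇒ (-1|449) = +1]
  = (449|191)    [QR: 449 ≡ 1 mod 4, sign kept]
  = (67|191)    [449 ≡ 67 mod 191]
  = -(191|67)    [QR: both ≡ 3 mod 4, sign flips]
  = -(57|67)    [191 ≡ 57 mod 67]
  = -(67|57)    [QR: 57 ≡ 1 mod 4, sign kept]
  = -(10|57)    [67 ≡ 10 mod 57]
  = -(5|57)    [57 ≡ 1 mod 8 ⇒ (2|57) = +1]
  = -(57|5)    [QR: 5 ≡ 1 mod 4, sign kept]
  = -(2|5)    [57 ≡ 2 mod 5]
  = (1|5)    [5 ≡ 5 mod 8 ⇒ (2|5) = -1]
  = 1    [(1|5) = 1]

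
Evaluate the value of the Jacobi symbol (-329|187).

-1

(-329|187)
  = -(329|187)    [187 ≡ 3 mod 4 ⇒ (-1|187) = -1]
  = -(142|187)    [329 ≡ 142 mod 187]
  = (71|187)    [187 ≡ 3 mod 8 ⇒ (2|187) = -1]
  = -(187|71)    [QR: both ≡ 3 mod 4, sign flips]
  = -(45|71)    [187 ≡ 45 mod 71]
  = -(71|45)    [QR: 45 ≡ 1 mod 4, sign kept]
  = -(26|45)    [71 ≡ 26 mod 45]
  = (13|45)    [45 ≡ 5 mod 8 ⇒ (2|45) = -1]
  = (45|13)    [QR: 13 ≡ 1 mod 4, sign kept]
  = (6|13)    [45 ≡ 6 mod 13]
  = -(3|13)    [13 ≡ 5 mod 8 ⇒ (2|13) = -1]
  = -(13|3)    [QR: 13 ≡ 1 mod 4, sign kept]
  = -(1|3)    [13 ≡ 1 mod 3]
  = -1    [(1|3) = 1]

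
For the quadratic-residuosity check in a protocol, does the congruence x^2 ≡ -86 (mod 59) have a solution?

Reduce the numerator: -86 ≡ 32 (mod 59), so (-86/59) = (32/59).
Factor out 2: 32 = 2^5. Since 59 ≡ 3 (mod 8), (2/59) = -1, and (2/59)^5 = -1. Now have -(1/59).
(1/59) = 1. Collecting the sign factors: -1.
The Legendre symbol is -1, so x^2 ≡ -86 (mod 59) has no solution.

no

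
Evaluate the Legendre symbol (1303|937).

1

(1303|937)
  = (366|937)    [1303 ≡ 366 mod 937]
  = (183|937)    [937 ≡ 1 mod 8 ⇒ (2|937) = +1]
  = (937|183)    [QR: 937 ≡ 1 mod 4, sign kept]
  = (22|183)    [937 ≡ 22 mod 183]
  = (11|183)    [183 ≡ 7 mod 8 ⇒ (2|183) = +1]
  = -(183|11)    [QR: both ≡ 3 mod 4, sign flips]
  = -(7|11)    [183 ≡ 7 mod 11]
  = (11|7)    [QR: both ≡ 3 mod 4, sign flips]
  = (4|7)    [11 ≡ 4 mod 7]
  = (1|7)    [7 ≡ 7 mod 8 ⇒ (2|7)^2 = +1]
  = 1    [(1|7) = 1]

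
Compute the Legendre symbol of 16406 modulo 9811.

-1

(16406 / 9811)
  = (6595 / 9811)    [16406 ≡ 6595 mod 9811]
  = -(9811 / 6595)    [QR: both ≡ 3 mod 4, sign flips]
  = -(3216 / 6595)    [9811 ≡ 3216 mod 6595]
  = -(201 / 6595)    [6595 ≡ 3 mod 8 ⇒ (2 / 6595)^4 = +1]
  = -(6595 / 201)    [QR: 201 ≡ 1 mod 4, sign kept]
  = -(163 / 201)    [6595 ≡ 163 mod 201]
  = -(201 / 163)    [QR: 201 ≡ 1 mod 4, sign kept]
  = -(38 / 163)    [201 ≡ 38 mod 163]
  = (19 / 163)    [163 ≡ 3 mod 8 ⇒ (2 / 163) = -1]
  = -(163 / 19)    [QR: both ≡ 3 mod 4, sign flips]
  = -(11 / 19)    [163 ≡ 11 mod 19]
  = (19 / 11)    [QR: both ≡ 3 mod 4, sign flips]
  = (8 / 11)    [19 ≡ 8 mod 11]
  = -(1 / 11)    [11 ≡ 3 mod 8 ⇒ (2 / 11)^3 = -1]
  = -1    [(1 / 11) = 1]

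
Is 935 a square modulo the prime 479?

Reduce the numerator: 935 ≡ 456 (mod 479), so (935/479) = (456/479).
Factor out 2: 456 = 2^3·57. Since 479 ≡ 7 (mod 8), (2/479) = +1, and (2/479)^3 = +1. Now have (57/479).
57 ≡ 1 (mod 4), so quadratic reciprocity gives (57/479) = (479/57). Reduce: 479 ≡ 23 (mod 57). Now have (23/57).
57 ≡ 1 (mod 4), so quadratic reciprocity gives (23/57) = (57/23). Reduce: 57 ≡ 11 (mod 23). Now have (11/23).
Both 11 ≡ 3 and 23 ≡ 3 (mod 4), so reciprocity gives (11/23) = -(23/11). Reduce: 23 ≡ 1 (mod 11). Now have -(1/11).
(1/11) = 1. Collecting the sign factors: -1.
(935/479) = -1, and 479 is prime, so 935 is not a quadratic residue mod 479.

no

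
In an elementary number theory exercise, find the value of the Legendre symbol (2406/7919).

Factor out 2: 2406 = 2·1203. Since 7919 ≡ 7 (mod 8), (2/7919) = +1. Now have (1203/7919).
Both 1203 ≡ 3 and 7919 ≡ 3 (mod 4), so reciprocity gives (1203/7919) = -(7919/1203). Reduce: 7919 ≡ 701 (mod 1203). Now have -(701/1203).
701 ≡ 1 (mod 4), so quadratic reciprocity gives (701/1203) = (1203/701). Reduce: 1203 ≡ 502 (mod 701). Now have -(502/701).
Factor out 2: 502 = 2·251. Since 701 ≡ 5 (mod 8), (2/701) = -1. Now have (251/701).
701 ≡ 1 (mod 4), so quadratic reciprocity gives (251/701) = (701/251). Reduce: 701 ≡ 199 (mod 251). Now have (199/251).
Both 199 ≡ 3 and 251 ≡ 3 (mod 4), so reciprocity gives (199/251) = -(251/199). Reduce: 251 ≡ 52 (mod 199). Now have -(52/199).
Factor out 2: 52 = 2^2·13. Since 199 ≡ 7 (mod 8), (2/199) = +1, and (2/199)^2 = +1. Now have -(13/199).
13 ≡ 1 (mod 4), so quadratic reciprocity gives (13/199) = (199/13). Reduce: 199 ≡ 4 (mod 13). Now have -(4/13).
Factor out 2: 4 = 2^2. Since 13 ≡ 5 (mod 8), (2/13) = -1, and (2/13)^2 = +1. Now have -(1/13).
(1/13) = 1. Collecting the sign factors: -1.

-1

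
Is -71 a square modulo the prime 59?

Pull out -1: (-71/59) = (-1/59)·(71/59). Since 59 ≡ 3 (mod 4), (-1/59) = -1. Now have -(71/59).
Reduce the numerator: 71 ≡ 12 (mod 59), so (71/59) = (12/59).
Factor out 2: 12 = 2^2·3. Since 59 ≡ 3 (mod 8), (2/59) = -1, and (2/59)^2 = +1. Now have -(3/59).
Both 3 ≡ 3 and 59 ≡ 3 (mod 4), so reciprocity gives (3/59) = -(59/3). Reduce: 59 ≡ 2 (mod 3). Now have (2/3).
Factor out 2: 2 = 2. Since 3 ≡ 3 (mod 8), (2/3) = -1. Now have -(1/3).
(1/3) = 1. Collecting the sign factors: -1.
(-71/59) = -1, and 59 is prime, so -71 is not a quadratic residue mod 59.

no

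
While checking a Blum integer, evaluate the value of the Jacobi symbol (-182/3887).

Reduce the numerator: -182 ≡ 3705 (mod 3887), so (-182/3887) = (3705/3887).
3705 ≡ 1 (mod 4), so quadratic reciprocity gives (3705/3887) = (3887/3705). Reduce: 3887 ≡ 182 (mod 3705). Now have (182/3705).
Factor out 2: 182 = 2·91. Since 3705 ≡ 1 (mod 8), (2/3705) = +1. Now have (91/3705).
3705 ≡ 1 (mod 4), so quadratic reciprocity gives (91/3705) = (3705/91). Reduce: 3705 ≡ 65 (mod 91). Now have (65/91).
65 ≡ 1 (mod 4), so quadratic reciprocity gives (65/91) = (91/65). Reduce: 91 ≡ 26 (mod 65). Now have (26/65).
Factor out 2: 26 = 2·13. Since 65 ≡ 1 (mod 8), (2/65) = +1. Now have (13/65).
13 ≡ 1 (mod 4), so quadratic reciprocity gives (13/65) = (65/13). Reduce: 65 ≡ 0 (mod 13). Now have (0/13).
The numerator is now 0 with denominator 13 > 1: the symbol is 0.

0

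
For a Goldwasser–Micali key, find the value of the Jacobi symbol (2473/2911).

1

2473 ≡ 1 (mod 4), so quadratic reciprocity gives (2473/2911) = (2911/2473). Reduce: 2911 ≡ 438 (mod 2473). Now have (438/2473).
Factor out 2: 438 = 2·219. Since 2473 ≡ 1 (mod 8), (2/2473) = +1. Now have (219/2473).
2473 ≡ 1 (mod 4), so quadratic reciprocity gives (219/2473) = (2473/219). Reduce: 2473 ≡ 64 (mod 219). Now have (64/219).
Factor out 2: 64 = 2^6. Since 219 ≡ 3 (mod 8), (2/219) = -1, and (2/219)^6 = +1. Now have (1/219).
(1/219) = 1. Collecting the sign factors: 1.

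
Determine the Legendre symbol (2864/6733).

(2864/6733)
  = (179/6733)    [6733 ≡ 5 mod 8 ⇒ (2/6733)^4 = +1]
  = (6733/179)    [QR: 6733 ≡ 1 mod 4, sign kept]
  = (110/179)    [6733 ≡ 110 mod 179]
  = -(55/179)    [179 ≡ 3 mod 8 ⇒ (2/179) = -1]
  = (179/55)    [QR: both ≡ 3 mod 4, sign flips]
  = (14/55)    [179 ≡ 14 mod 55]
  = (7/55)    [55 ≡ 7 mod 8 ⇒ (2/55) = +1]
  = -(55/7)    [QR: both ≡ 3 mod 4, sign flips]
  = -(6/7)    [55 ≡ 6 mod 7]
  = -(3/7)    [7 ≡ 7 mod 8 ⇒ (2/7) = +1]
  = (7/3)    [QR: both ≡ 3 mod 4, sign flips]
  = (1/3)    [7 ≡ 1 mod 3]
  = 1    [(1/3) = 1]

1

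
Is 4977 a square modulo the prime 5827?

(4977/5827)
  = (5827/4977)    [QR: 4977 ≡ 1 mod 4, sign kept]
  = (850/4977)    [5827 ≡ 850 mod 4977]
  = (425/4977)    [4977 ≡ 1 mod 8 ⇒ (2/4977) = +1]
  = (4977/425)    [QR: 425 ≡ 1 mod 4, sign kept]
  = (302/425)    [4977 ≡ 302 mod 425]
  = (151/425)    [425 ≡ 1 mod 8 ⇒ (2/425) = +1]
  = (425/151)    [QR: 425 ≡ 1 mod 4, sign kept]
  = (123/151)    [425 ≡ 123 mod 151]
  = -(151/123)    [QR: both ≡ 3 mod 4, sign flips]
  = -(28/123)    [151 ≡ 28 mod 123]
  = -(7/123)    [123 ≡ 3 mod 8 ⇒ (2/123)^2 = +1]
  = (123/7)    [QR: both ≡ 3 mod 4, sign flips]
  = (4/7)    [123 ≡ 4 mod 7]
  = (1/7)    [7 ≡ 7 mod 8 ⇒ (2/7)^2 = +1]
  = 1    [(1/7) = 1]
The Legendre symbol is 1, so x^2 ≡ 4977 (mod 5827) has solution.

yes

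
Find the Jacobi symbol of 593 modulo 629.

1

593 ≡ 1 (mod 4), so quadratic reciprocity gives (593/629) = (629/593). Reduce: 629 ≡ 36 (mod 593). Now have (36/593).
Factor out 2: 36 = 2^2·9. Since 593 ≡ 1 (mod 8), (2/593) = +1, and (2/593)^2 = +1. Now have (9/593).
9 ≡ 1 (mod 4), so quadratic reciprocity gives (9/593) = (593/9). Reduce: 593 ≡ 8 (mod 9). Now have (8/9).
Factor out 2: 8 = 2^3. Since 9 ≡ 1 (mod 8), (2/9) = +1, and (2/9)^3 = +1. Now have (1/9).
(1/9) = 1. Collecting the sign factors: 1.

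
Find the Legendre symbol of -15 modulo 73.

(-15/73)
  = (15/73)    [73 ≡ 1 mod 4 ⇒ (-1/73) = +1]
  = (73/15)    [QR: 73 ≡ 1 mod 4, sign kept]
  = (13/15)    [73 ≡ 13 mod 15]
  = (15/13)    [QR: 13 ≡ 1 mod 4, sign kept]
  = (2/13)    [15 ≡ 2 mod 13]
  = -(1/13)    [13 ≡ 5 mod 8 ⇒ (2/13) = -1]
  = -1    [(1/13) = 1]

-1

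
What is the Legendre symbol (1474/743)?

-1

(1474/743)
  = (731/743)    [1474 ≡ 731 mod 743]
  = -(743/731)    [QR: both ≡ 3 mod 4, sign flips]
  = -(12/731)    [743 ≡ 12 mod 731]
  = -(3/731)    [731 ≡ 3 mod 8 ⇒ (2/731)^2 = +1]
  = (731/3)    [QR: both ≡ 3 mod 4, sign flips]
  = (2/3)    [731 ≡ 2 mod 3]
  = -(1/3)    [3 ≡ 3 mod 8 ⇒ (2/3) = -1]
  = -1    [(1/3) = 1]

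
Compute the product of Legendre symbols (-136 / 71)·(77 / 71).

1

By multiplicativity, (-136·77 / 71) = (-136 / 71)·(77 / 71).
First factor (-136 / 71):
Reduce the numerator: -136 ≡ 6 (mod 71), so (-136 / 71) = (6 / 71).
Factor out 2: 6 = 2·3. Since 71 ≡ 7 (mod 8), (2 / 71) = +1. Now have (3 / 71).
Both 3 ≡ 3 and 71 ≡ 3 (mod 4), so reciprocity gives (3 / 71) = -(71 / 3). Reduce: 71 ≡ 2 (mod 3). Now have -(2 / 3).
Factor out 2: 2 = 2. Since 3 ≡ 3 (mod 8), (2 / 3) = -1. Now have (1 / 3).
(1 / 3) = 1. Collecting the sign factors: 1.
Second factor (77 / 71):
Reduce the numerator: 77 ≡ 6 (mod 71), so (77 / 71) = (6 / 71).
Factor out 2: 6 = 2·3. Since 71 ≡ 7 (mod 8), (2 / 71) = +1. Now have (3 / 71).
Both 3 ≡ 3 and 71 ≡ 3 (mod 4), so reciprocity gives (3 / 71) = -(71 / 3). Reduce: 71 ≡ 2 (mod 3). Now have -(2 / 3).
Factor out 2: 2 = 2. Since 3 ≡ 3 (mod 8), (2 / 3) = -1. Now have (1 / 3).
(1 / 3) = 1. Collecting the sign factors: 1.
Product: (1)·(1) = 1.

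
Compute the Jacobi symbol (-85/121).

1

Reduce the numerator: -85 ≡ 36 (mod 121), so (-85/121) = (36/121).
Factor out 2: 36 = 2^2·9. Since 121 ≡ 1 (mod 8), (2/121) = +1, and (2/121)^2 = +1. Now have (9/121).
9 ≡ 1 (mod 4), so quadratic reciprocity gives (9/121) = (121/9). Reduce: 121 ≡ 4 (mod 9). Now have (4/9).
Factor out 2: 4 = 2^2. Since 9 ≡ 1 (mod 8), (2/9) = +1, and (2/9)^2 = +1. Now have (1/9).
(1/9) = 1. Collecting the sign factors: 1.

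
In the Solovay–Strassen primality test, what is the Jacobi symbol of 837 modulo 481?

1

Reduce the numerator: 837 ≡ 356 (mod 481), so (837/481) = (356/481).
Factor out 2: 356 = 2^2·89. Since 481 ≡ 1 (mod 8), (2/481) = +1, and (2/481)^2 = +1. Now have (89/481).
89 ≡ 1 (mod 4), so quadratic reciprocity gives (89/481) = (481/89). Reduce: 481 ≡ 36 (mod 89). Now have (36/89).
Factor out 2: 36 = 2^2·9. Since 89 ≡ 1 (mod 8), (2/89) = +1, and (2/89)^2 = +1. Now have (9/89).
9 ≡ 1 (mod 4), so quadratic reciprocity gives (9/89) = (89/9). Reduce: 89 ≡ 8 (mod 9). Now have (8/9).
Factor out 2: 8 = 2^3. Since 9 ≡ 1 (mod 8), (2/9) = +1, and (2/9)^3 = +1. Now have (1/9).
(1/9) = 1. Collecting the sign factors: 1.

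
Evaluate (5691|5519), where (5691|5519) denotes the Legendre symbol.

-1

Reduce the numerator: 5691 ≡ 172 (mod 5519), so (5691|5519) = (172|5519).
Factor out 2: 172 = 2^2·43. Since 5519 ≡ 7 (mod 8), (2|5519) = +1, and (2|5519)^2 = +1. Now have (43|5519).
Both 43 ≡ 3 and 5519 ≡ 3 (mod 4), so reciprocity gives (43|5519) = -(5519|43). Reduce: 5519 ≡ 15 (mod 43). Now have -(15|43).
Both 15 ≡ 3 and 43 ≡ 3 (mod 4), so reciprocity gives (15|43) = -(43|15). Reduce: 43 ≡ 13 (mod 15). Now have (13|15).
13 ≡ 1 (mod 4), so quadratic reciprocity gives (13|15) = (15|13). Reduce: 15 ≡ 2 (mod 13). Now have (2|13).
Factor out 2: 2 = 2. Since 13 ≡ 5 (mod 8), (2|13) = -1. Now have -(1|13).
(1|13) = 1. Collecting the sign factors: -1.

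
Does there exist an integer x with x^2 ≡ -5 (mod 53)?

(-5/53)
  = (48/53)    [-5 ≡ 48 mod 53]
  = (3/53)    [53 ≡ 5 mod 8 ⇒ (2/53)^4 = +1]
  = (53/3)    [QR: 53 ≡ 1 mod 4, sign kept]
  = (2/3)    [53 ≡ 2 mod 3]
  = -(1/3)    [3 ≡ 3 mod 8 ⇒ (2/3) = -1]
  = -1    [(1/3) = 1]
The Legendre symbol is -1, so x^2 ≡ -5 (mod 53) has no solution.

no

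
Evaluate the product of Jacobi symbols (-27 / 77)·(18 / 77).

1

By multiplicativity, (-27·18 / 77) = (-27 / 77)·(18 / 77).
First factor (-27 / 77):
Reduce the numerator: -27 ≡ 50 (mod 77), so (-27 / 77) = (50 / 77).
Factor out 2: 50 = 2·25. Since 77 ≡ 5 (mod 8), (2 / 77) = -1. Now have -(25 / 77).
25 ≡ 1 (mod 4), so quadratic reciprocity gives (25 / 77) = (77 / 25). Reduce: 77 ≡ 2 (mod 25). Now have -(2 / 25).
Factor out 2: 2 = 2. Since 25 ≡ 1 (mod 8), (2 / 25) = +1. Now have -(1 / 25).
(1 / 25) = 1. Collecting the sign factors: -1.
Second factor (18 / 77):
Factor out 2: 18 = 2·9. Since 77 ≡ 5 (mod 8), (2 / 77) = -1. Now have -(9 / 77).
9 ≡ 1 (mod 4), so quadratic reciprocity gives (9 / 77) = (77 / 9). Reduce: 77 ≡ 5 (mod 9). Now have -(5 / 9).
5 ≡ 1 (mod 4), so quadratic reciprocity gives (5 / 9) = (9 / 5). Reduce: 9 ≡ 4 (mod 5). Now have -(4 / 5).
Factor out 2: 4 = 2^2. Since 5 ≡ 5 (mod 8), (2 / 5) = -1, and (2 / 5)^2 = +1. Now have -(1 / 5).
(1 / 5) = 1. Collecting the sign factors: -1.
Product: (-1)·(-1) = 1.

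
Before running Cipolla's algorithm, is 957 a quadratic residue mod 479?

no

Reduce the numerator: 957 ≡ 478 (mod 479), so (957/479) = (478/479).
Factor out 2: 478 = 2·239. Since 479 ≡ 7 (mod 8), (2/479) = +1. Now have (239/479).
Both 239 ≡ 3 and 479 ≡ 3 (mod 4), so reciprocity gives (239/479) = -(479/239). Reduce: 479 ≡ 1 (mod 239). Now have -(1/239).
(1/239) = 1. Collecting the sign factors: -1.
The Legendre symbol is -1, so x^2 ≡ 957 (mod 479) has no solution.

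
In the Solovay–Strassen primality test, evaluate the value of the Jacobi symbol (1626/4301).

-1

Factor out 2: 1626 = 2·813. Since 4301 ≡ 5 (mod 8), (2/4301) = -1. Now have -(813/4301).
813 ≡ 1 (mod 4), so quadratic reciprocity gives (813/4301) = (4301/813). Reduce: 4301 ≡ 236 (mod 813). Now have -(236/813).
Factor out 2: 236 = 2^2·59. Since 813 ≡ 5 (mod 8), (2/813) = -1, and (2/813)^2 = +1. Now have -(59/813).
813 ≡ 1 (mod 4), so quadratic reciprocity gives (59/813) = (813/59). Reduce: 813 ≡ 46 (mod 59). Now have -(46/59).
Factor out 2: 46 = 2·23. Since 59 ≡ 3 (mod 8), (2/59) = -1. Now have (23/59).
Both 23 ≡ 3 and 59 ≡ 3 (mod 4), so reciprocity gives (23/59) = -(59/23). Reduce: 59 ≡ 13 (mod 23). Now have -(13/23).
13 ≡ 1 (mod 4), so quadratic reciprocity gives (13/23) = (23/13). Reduce: 23 ≡ 10 (mod 13). Now have -(10/13).
Factor out 2: 10 = 2·5. Since 13 ≡ 5 (mod 8), (2/13) = -1. Now have (5/13).
5 ≡ 1 (mod 4), so quadratic reciprocity gives (5/13) = (13/5). Reduce: 13 ≡ 3 (mod 5). Now have (3/5).
5 ≡ 1 (mod 4), so quadratic reciprocity gives (3/5) = (5/3). Reduce: 5 ≡ 2 (mod 3). Now have (2/3).
Factor out 2: 2 = 2. Since 3 ≡ 3 (mod 8), (2/3) = -1. Now have -(1/3).
(1/3) = 1. Collecting the sign factors: -1.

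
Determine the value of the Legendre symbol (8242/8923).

(8242/8923)
  = -(4121/8923)    [8923 ≡ 3 mod 8 ⇒ (2/8923) = -1]
  = -(8923/4121)    [QR: 4121 ≡ 1 mod 4, sign kept]
  = -(681/4121)    [8923 ≡ 681 mod 4121]
  = -(4121/681)    [QR: 681 ≡ 1 mod 4, sign kept]
  = -(35/681)    [4121 ≡ 35 mod 681]
  = -(681/35)    [QR: 681 ≡ 1 mod 4, sign kept]
  = -(16/35)    [681 ≡ 16 mod 35]
  = -(1/35)    [35 ≡ 3 mod 8 ⇒ (2/35)^4 = +1]
  = -1    [(1/35) = 1]

-1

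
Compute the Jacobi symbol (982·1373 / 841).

By multiplicativity, (982·1373 / 841) = (982 / 841)·(1373 / 841).
First factor (982 / 841):
(982 / 841)
  = (141 / 841)    [982 ≡ 141 mod 841]
  = (841 / 141)    [QR: 141 ≡ 1 mod 4, sign kept]
  = (136 / 141)    [841 ≡ 136 mod 141]
  = -(17 / 141)    [141 ≡ 5 mod 8 ⇒ (2 / 141)^3 = -1]
  = -(141 / 17)    [QR: 17 ≡ 1 mod 4, sign kept]
  = -(5 / 17)    [141 ≡ 5 mod 17]
  = -(17 / 5)    [QR: 5 ≡ 1 mod 4, sign kept]
  = -(2 / 5)    [17 ≡ 2 mod 5]
  = (1 / 5)    [5 ≡ 5 mod 8 ⇒ (2 / 5) = -1]
  = 1    [(1 / 5) = 1]
Second factor (1373 / 841):
(1373 / 841)
  = (532 / 841)    [1373 ≡ 532 mod 841]
  = (133 / 841)    [841 ≡ 1 mod 8 ⇒ (2 / 841)^2 = +1]
  = (841 / 133)    [QR: 133 ≡ 1 mod 4, sign kept]
  = (43 / 133)    [841 ≡ 43 mod 133]
  = (133 / 43)    [QR: 133 ≡ 1 mod 4, sign kept]
  = (4 / 43)    [133 ≡ 4 mod 43]
  = (1 / 43)    [43 ≡ 3 mod 8 ⇒ (2 / 43)^2 = +1]
  = 1    [(1 / 43) = 1]
Product: (1)·(1) = 1.

1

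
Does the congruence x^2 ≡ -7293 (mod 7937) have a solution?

(-7293/7937)
  = (7293/7937)    [7937 ≡ 1 mod 4 ⇒ (-1/7937) = +1]
  = (7937/7293)    [QR: 7293 ≡ 1 mod 4, sign kept]
  = (644/7293)    [7937 ≡ 644 mod 7293]
  = (161/7293)    [7293 ≡ 5 mod 8 ⇒ (2/7293)^2 = +1]
  = (7293/161)    [QR: 161 ≡ 1 mod 4, sign kept]
  = (48/161)    [7293 ≡ 48 mod 161]
  = (3/161)    [161 ≡ 1 mod 8 ⇒ (2/161)^4 = +1]
  = (161/3)    [QR: 161 ≡ 1 mod 4, sign kept]
  = (2/3)    [161 ≡ 2 mod 3]
  = -(1/3)    [3 ≡ 3 mod 8 ⇒ (2/3) = -1]
  = -1    [(1/3) = 1]
(-7293/7937) = -1, and 7937 is prime, so -7293 is not a quadratic residue mod 7937.

no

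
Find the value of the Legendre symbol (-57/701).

-1

(-57/701)
  = (644/701)    [-57 ≡ 644 mod 701]
  = (161/701)    [701 ≡ 5 mod 8 ⇒ (2/701)^2 = +1]
  = (701/161)    [QR: 161 ≡ 1 mod 4, sign kept]
  = (57/161)    [701 ≡ 57 mod 161]
  = (161/57)    [QR: 57 ≡ 1 mod 4, sign kept]
  = (47/57)    [161 ≡ 47 mod 57]
  = (57/47)    [QR: 57 ≡ 1 mod 4, sign kept]
  = (10/47)    [57 ≡ 10 mod 47]
  = (5/47)    [47 ≡ 7 mod 8 ⇒ (2/47) = +1]
  = (47/5)    [QR: 5 ≡ 1 mod 4, sign kept]
  = (2/5)    [47 ≡ 2 mod 5]
  = -(1/5)    [5 ≡ 5 mod 8 ⇒ (2/5) = -1]
  = -1    [(1/5) = 1]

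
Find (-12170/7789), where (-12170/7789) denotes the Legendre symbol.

Reduce the numerator: -12170 ≡ 3408 (mod 7789), so (-12170/7789) = (3408/7789).
Factor out 2: 3408 = 2^4·213. Since 7789 ≡ 5 (mod 8), (2/7789) = -1, and (2/7789)^4 = +1. Now have (213/7789).
213 ≡ 1 (mod 4), so quadratic reciprocity gives (213/7789) = (7789/213). Reduce: 7789 ≡ 121 (mod 213). Now have (121/213).
121 ≡ 1 (mod 4), so quadratic reciprocity gives (121/213) = (213/121). Reduce: 213 ≡ 92 (mod 121). Now have (92/121).
Factor out 2: 92 = 2^2·23. Since 121 ≡ 1 (mod 8), (2/121) = +1, and (2/121)^2 = +1. Now have (23/121).
121 ≡ 1 (mod 4), so quadratic reciprocity gives (23/121) = (121/23). Reduce: 121 ≡ 6 (mod 23). Now have (6/23).
Factor out 2: 6 = 2·3. Since 23 ≡ 7 (mod 8), (2/23) = +1. Now have (3/23).
Both 3 ≡ 3 and 23 ≡ 3 (mod 4), so reciprocity gives (3/23) = -(23/3). Reduce: 23 ≡ 2 (mod 3). Now have -(2/3).
Factor out 2: 2 = 2. Since 3 ≡ 3 (mod 8), (2/3) = -1. Now have (1/3).
(1/3) = 1. Collecting the sign factors: 1.

1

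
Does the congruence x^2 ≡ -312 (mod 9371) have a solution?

(-312|9371)
  = -(312|9371)    [9371 ≡ 3 mod 4 ⇒ (-1|9371) = -1]
  = (39|9371)    [9371 ≡ 3 mod 8 ⇒ (2|9371)^3 = -1]
  = -(9371|39)    [QR: both ≡ 3 mod 4, sign flips]
  = -(11|39)    [9371 ≡ 11 mod 39]
  = (39|11)    [QR: both ≡ 3 mod 4, sign flips]
  = (6|11)    [39 ≡ 6 mod 11]
  = -(3|11)    [11 ≡ 3 mod 8 ⇒ (2|11) = -1]
  = (11|3)    [QR: both ≡ 3 mod 4, sign flips]
  = (2|3)    [11 ≡ 2 mod 3]
  = -(1|3)    [3 ≡ 3 mod 8 ⇒ (2|3) = -1]
  = -1    [(1|3) = 1]
The Legendre symbol is -1, so x^2 ≡ -312 (mod 9371) has no solution.

no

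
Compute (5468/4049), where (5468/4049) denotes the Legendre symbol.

Reduce the numerator: 5468 ≡ 1419 (mod 4049), so (5468/4049) = (1419/4049).
4049 ≡ 1 (mod 4), so quadratic reciprocity gives (1419/4049) = (4049/1419). Reduce: 4049 ≡ 1211 (mod 1419). Now have (1211/1419).
Both 1211 ≡ 3 and 1419 ≡ 3 (mod 4), so reciprocity gives (1211/1419) = -(1419/1211). Reduce: 1419 ≡ 208 (mod 1211). Now have -(208/1211).
Factor out 2: 208 = 2^4·13. Since 1211 ≡ 3 (mod 8), (2/1211) = -1, and (2/1211)^4 = +1. Now have -(13/1211).
13 ≡ 1 (mod 4), so quadratic reciprocity gives (13/1211) = (1211/13). Reduce: 1211 ≡ 2 (mod 13). Now have -(2/13).
Factor out 2: 2 = 2. Since 13 ≡ 5 (mod 8), (2/13) = -1. Now have (1/13).
(1/13) = 1. Collecting the sign factors: 1.

1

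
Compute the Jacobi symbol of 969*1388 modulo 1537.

-1

By multiplicativity, (969·1388|1537) = (969|1537)·(1388|1537).
First factor (969|1537):
(969|1537)
  = (1537|969)    [QR: 969 ≡ 1 mod 4, sign kept]
  = (568|969)    [1537 ≡ 568 mod 969]
  = (71|969)    [969 ≡ 1 mod 8 ⇒ (2|969)^3 = +1]
  = (969|71)    [QR: 969 ≡ 1 mod 4, sign kept]
  = (46|71)    [969 ≡ 46 mod 71]
  = (23|71)    [71 ≡ 7 mod 8 ⇒ (2|71) = +1]
  = -(71|23)    [QR: both ≡ 3 mod 4, sign flips]
  = -(2|23)    [71 ≡ 2 mod 23]
  = -(1|23)    [23 ≡ 7 mod 8 ⇒ (2|23) = +1]
  = -1    [(1|23) = 1]
Second factor (1388|1537):
(1388|1537)
  = (347|1537)    [1537 ≡ 1 mod 8 ⇒ (2|1537)^2 = +1]
  = (1537|347)    [QR: 1537 ≡ 1 mod 4, sign kept]
  = (149|347)    [1537 ≡ 149 mod 347]
  = (347|149)    [QR: 149 ≡ 1 mod 4, sign kept]
  = (49|149)    [347 ≡ 49 mod 149]
  = (149|49)    [QR: 49 ≡ 1 mod 4, sign kept]
  = (2|49)    [149 ≡ 2 mod 49]
  = (1|49)    [49 ≡ 1 mod 8 ⇒ (2|49) = +1]
  = 1    [(1|49) = 1]
Product: (-1)·(1) = -1.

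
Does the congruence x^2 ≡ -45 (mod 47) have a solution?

yes

(-45/47)
  = (2/47)    [-45 ≡ 2 mod 47]
  = (1/47)    [47 ≡ 7 mod 8 ⇒ (2/47) = +1]
  = 1    [(1/47) = 1]
(-45/47) = 1, and 47 is prime, so -45 is a quadratic residue mod 47.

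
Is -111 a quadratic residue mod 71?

(-111/71)
  = (31/71)    [-111 ≡ 31 mod 71]
  = -(71/31)    [QR: both ≡ 3 mod 4, sign flips]
  = -(9/31)    [71 ≡ 9 mod 31]
  = -(31/9)    [QR: 9 ≡ 1 mod 4, sign kept]
  = -(4/9)    [31 ≡ 4 mod 9]
  = -(1/9)    [9 ≡ 1 mod 8 ⇒ (2/9)^2 = +1]
  = -1    [(1/9) = 1]
(-111/71) = -1, and 71 is prime, so -111 is not a quadratic residue mod 71.

no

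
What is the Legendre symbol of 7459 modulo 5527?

Reduce the numerator: 7459 ≡ 1932 (mod 5527), so (7459/5527) = (1932/5527).
Factor out 2: 1932 = 2^2·483. Since 5527 ≡ 7 (mod 8), (2/5527) = +1, and (2/5527)^2 = +1. Now have (483/5527).
Both 483 ≡ 3 and 5527 ≡ 3 (mod 4), so reciprocity gives (483/5527) = -(5527/483). Reduce: 5527 ≡ 214 (mod 483). Now have -(214/483).
Factor out 2: 214 = 2·107. Since 483 ≡ 3 (mod 8), (2/483) = -1. Now have (107/483).
Both 107 ≡ 3 and 483 ≡ 3 (mod 4), so reciprocity gives (107/483) = -(483/107). Reduce: 483 ≡ 55 (mod 107). Now have -(55/107).
Both 55 ≡ 3 and 107 ≡ 3 (mod 4), so reciprocity gives (55/107) = -(107/55). Reduce: 107 ≡ 52 (mod 55). Now have (52/55).
Factor out 2: 52 = 2^2·13. Since 55 ≡ 7 (mod 8), (2/55) = +1, and (2/55)^2 = +1. Now have (13/55).
13 ≡ 1 (mod 4), so quadratic reciprocity gives (13/55) = (55/13). Reduce: 55 ≡ 3 (mod 13). Now have (3/13).
13 ≡ 1 (mod 4), so quadratic reciprocity gives (3/13) = (13/3). Reduce: 13 ≡ 1 (mod 3). Now have (1/3).
(1/3) = 1. Collecting the sign factors: 1.

1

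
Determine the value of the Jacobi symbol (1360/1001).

(1360/1001)
  = (359/1001)    [1360 ≡ 359 mod 1001]
  = (1001/359)    [QR: 1001 ≡ 1 mod 4, sign kept]
  = (283/359)    [1001 ≡ 283 mod 359]
  = -(359/283)    [QR: both ≡ 3 mod 4, sign flips]
  = -(76/283)    [359 ≡ 76 mod 283]
  = -(19/283)    [283 ≡ 3 mod 8 ⇒ (2/283)^2 = +1]
  = (283/19)    [QR: both ≡ 3 mod 4, sign flips]
  = (17/19)    [283 ≡ 17 mod 19]
  = (19/17)    [QR: 17 ≡ 1 mod 4, sign kept]
  = (2/17)    [19 ≡ 2 mod 17]
  = (1/17)    [17 ≡ 1 mod 8 ⇒ (2/17) = +1]
  = 1    [(1/17) = 1]

1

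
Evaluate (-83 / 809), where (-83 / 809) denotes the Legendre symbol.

-1

(-83 / 809)
  = (726 / 809)    [-83 ≡ 726 mod 809]
  = (363 / 809)    [809 ≡ 1 mod 8 ⇒ (2 / 809) = +1]
  = (809 / 363)    [QR: 809 ≡ 1 mod 4, sign kept]
  = (83 / 363)    [809 ≡ 83 mod 363]
  = -(363 / 83)    [QR: both ≡ 3 mod 4, sign flips]
  = -(31 / 83)    [363 ≡ 31 mod 83]
  = (83 / 31)    [QR: both ≡ 3 mod 4, sign flips]
  = (21 / 31)    [83 ≡ 21 mod 31]
  = (31 / 21)    [QR: 21 ≡ 1 mod 4, sign kept]
  = (10 / 21)    [31 ≡ 10 mod 21]
  = -(5 / 21)    [21 ≡ 5 mod 8 ⇒ (2 / 21) = -1]
  = -(21 / 5)    [QR: 5 ≡ 1 mod 4, sign kept]
  = -(1 / 5)    [21 ≡ 1 mod 5]
  = -1    [(1 / 5) = 1]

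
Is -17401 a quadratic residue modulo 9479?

yes

(-17401|9479)
  = (1557|9479)    [-17401 ≡ 1557 mod 9479]
  = (9479|1557)    [QR: 1557 ≡ 1 mod 4, sign kept]
  = (137|1557)    [9479 ≡ 137 mod 1557]
  = (1557|137)    [QR: 137 ≡ 1 mod 4, sign kept]
  = (50|137)    [1557 ≡ 50 mod 137]
  = (25|137)    [137 ≡ 1 mod 8 ⇒ (2|137) = +1]
  = (137|25)    [QR: 25 ≡ 1 mod 4, sign kept]
  = (12|25)    [137 ≡ 12 mod 25]
  = (3|25)    [25 ≡ 1 mod 8 ⇒ (2|25)^2 = +1]
  = (25|3)    [QR: 25 ≡ 1 mod 4, sign kept]
  = (1|3)    [25 ≡ 1 mod 3]
  = 1    [(1|3) = 1]
The Legendre symbol is 1, so x^2 ≡ -17401 (mod 9479) has solution.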